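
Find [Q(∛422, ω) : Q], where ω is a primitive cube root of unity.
[Q(∛422, ω) : Q] = 6

[Q(∛422):Q] = 3 (min poly x^3 - 422, irreducible since 422 is not a perfect cube). [Q(ω):Q] = 2 (min poly x^2 + x + 1). Since Q(∛422) ⊂ R and ω ∉ R, we have ω ∉ Q(∛422), so x^2 + x + 1 remains irreducible over Q(∛422) and [Q(∛422, ω) : Q(∛422)] = 2. By the tower law, [Q(∛422, ω) : Q] = 3 · 2 = 6. (In fact Q(∛422, ω) is the splitting field of x^3 - 422 over Q.)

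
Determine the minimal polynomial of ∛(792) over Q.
m_α(x) = x^3 - 792

α satisfies α^3 = 792, so x^3 - 792 annihilates α. By the rational root test, a rational root p/q (in lowest terms) of x^3 - 792 would satisfy p^3 = 792 q^3, forcing q = 1 and p^3 = 792; but 792 is not a perfect cube, contradiction. A monic cubic over Q with no rational root is irreducible (any nontrivial factorization would include a linear factor). Hence x^3 - 792 is the minimal polynomial of α, and in particular [Q(α):Q] = 3.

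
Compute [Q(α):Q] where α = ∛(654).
[Q(α):Q] = 3

The minimal polynomial of α is x^3 - 654, irreducible over Q since 654 is not a perfect cube (so x^3 - 654 has no rational root). Hence [Q(α):Q] = deg(m_α) = 3.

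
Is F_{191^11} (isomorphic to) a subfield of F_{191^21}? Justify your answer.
No: F_{191^11} is not a subfield of F_{191^21}

F_{p^m} embeds in F_{p^n} iff m | n. Here 11 ∤ 21 (since 21 = 1·11 + 10 with remainder 10 ≠ 0), so F_{191^11} is not a subfield of F_{191^21}. Equivalently: if it were, the tower law would give 11 = [F_{191^11}:F_191] dividing [F_{191^21}:F_191] = 21, contradiction.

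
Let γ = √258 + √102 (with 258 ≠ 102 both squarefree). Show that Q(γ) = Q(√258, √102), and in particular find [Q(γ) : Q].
[Q(γ) : Q] = 4 (equivalently, Q(γ) = Q(√258, √102))

Obviously Q(γ) ⊆ Q(√258, √102), and [Q(√258, √102):Q] = 4 (since 258, 102 are distinct squarefree integers > 1 with 26316 not a perfect square). To show equality we compute the minimal polynomial of γ. From γ = √258 + √102: γ^2 = 258 + 2√(26316) + 102 = 360 + 2√(26316), so γ^2 - 360 = 2√(26316); squaring, (γ^2 - 360)^2 = 4·26316, i.e. γ^4 - 720γ^2 + 129600 - 105264 = 0, i.e. γ^4 - 720γ^2 + 24336 = 0. So γ is a root of x^4 - 720x^2 + 24336. This polynomial is irreducible over Q: it has no rational root (each ±√258 ± √102 is irrational), and any factorization into two quadratics over Q would force √(26316) ∈ Q (pairing opposite roots) or √258, √102 ∈ Q (other pairings), all impossible. Hence [Q(γ):Q] = 4 = [Q(√258, √102):Q], so Q(γ) = Q(√258, √102).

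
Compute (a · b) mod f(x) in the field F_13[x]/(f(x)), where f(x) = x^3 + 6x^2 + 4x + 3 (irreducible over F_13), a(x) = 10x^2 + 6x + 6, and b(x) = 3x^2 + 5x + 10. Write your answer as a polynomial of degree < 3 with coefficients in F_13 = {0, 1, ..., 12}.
a · b ≡ 11x^2 + 6x + 6 (mod f(x))

Multiply in F_13[x]: a(x)·b(x) = (10x^2 + 6x + 6)·(3x^2 + 5x + 10) = 4x^4 + 3x^3 + 5x^2 + 12x + 8. This has degree ≥ 3, so divide by f(x) over F_13: 4x^4 + 3x^3 + 5x^2 + 12x + 8 = (4x + 5)·(x^3 + 6x^2 + 4x + 3) + (11x^2 + 6x + 6). Hence a·b ≡ 11x^2 + 6x + 6 (mod f). (F_13[x]/(f) is a field with 13^3 = 2197 elements since f is irreducible of degree 3.)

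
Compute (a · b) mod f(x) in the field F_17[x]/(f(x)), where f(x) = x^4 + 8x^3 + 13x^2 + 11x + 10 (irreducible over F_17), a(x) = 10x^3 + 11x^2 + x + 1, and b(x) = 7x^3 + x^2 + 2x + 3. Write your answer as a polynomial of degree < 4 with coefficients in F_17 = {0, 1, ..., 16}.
a · b ≡ 10x^3 + 3x^2 + 5x + 4 (mod f(x))

Multiply in F_17[x]: a(x)·b(x) = (10x^3 + 11x^2 + x + 1)·(7x^3 + x^2 + 2x + 3) = 2x^6 + 2x^5 + 4x^4 + 9x^3 + 2x^2 + 5x + 3. This has degree ≥ 4, so divide by f(x) over F_17: 2x^6 + 2x^5 + 4x^4 + 9x^3 + 2x^2 + 5x + 3 = (2x^2 + 3x + 5)·(x^4 + 8x^3 + 13x^2 + 11x + 10) + (10x^3 + 3x^2 + 5x + 4). Hence a·b ≡ 10x^3 + 3x^2 + 5x + 4 (mod f). (F_17[x]/(f) is a field with 17^4 = 83521 elements since f is irreducible of degree 4.)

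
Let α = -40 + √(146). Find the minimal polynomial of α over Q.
m_α(x) = x^2 + 80x + 1454

From α + 40 = √(146), squaring gives (α + 40)^2 = 146, i.e. α^2 + 80α + 1600 = 146, so α^2 + 80α + 1454 = 0. The discriminant of x^2 + 80x + 1454 is (80)^2 - 4·(1454) = 6400 - 5816 = 584, and 4·(146) is not a perfect square in Q since 146 is squarefree and ≠ 1. Hence x^2 + 80x + 1454 is irreducible over Q and is the minimal polynomial of α.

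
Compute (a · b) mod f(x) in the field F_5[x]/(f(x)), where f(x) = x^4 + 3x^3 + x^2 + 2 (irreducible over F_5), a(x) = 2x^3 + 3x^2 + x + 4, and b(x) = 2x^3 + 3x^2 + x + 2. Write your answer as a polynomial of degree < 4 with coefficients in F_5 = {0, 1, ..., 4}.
a · b ≡ x^3 + 2x^2 + x (mod f(x))

Multiply in F_5[x]: a(x)·b(x) = (2x^3 + 3x^2 + x + 4)·(2x^3 + 3x^2 + x + 2) = 4x^6 + 2x^5 + 3x^4 + 3x^3 + 4x^2 + x + 3. This has degree ≥ 4, so divide by f(x) over F_5: 4x^6 + 2x^5 + 3x^4 + 3x^3 + 4x^2 + x + 3 = (4x^2 + 4)·(x^4 + 3x^3 + x^2 + 2) + (x^3 + 2x^2 + x). Hence a·b ≡ x^3 + 2x^2 + x (mod f). (F_5[x]/(f) is a field with 5^4 = 625 elements since f is irreducible of degree 4.)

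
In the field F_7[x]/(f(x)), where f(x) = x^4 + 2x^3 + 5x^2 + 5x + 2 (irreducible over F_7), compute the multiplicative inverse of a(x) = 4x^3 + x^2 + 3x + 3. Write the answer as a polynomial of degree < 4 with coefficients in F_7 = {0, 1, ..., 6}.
a(x)^(-1) ≡ 5x^2 + 5x + 2 (mod f(x))

Since f is irreducible over F_7, F_7[x]/(f) is a field and a(x) ≠ 0 has an inverse. Apply the extended Euclidean algorithm to f(x) and a(x) in F_7[x]: f(x) = (2x)·a(x) + (6x^2 + 6x + 2);  a(x) = (3x + 3)·(6x^2 + 6x + 2) + (4). The last nonzero remainder is the constant 4 = gcd(f, a) in F_7. Back-substituting through the division chain expresses 4 = s(x)·a(x) + t(x)·f(x) with s(x) ≡ 6x^2 + 6x + 1 (mod f), so (6x^2 + 6x + 1)·a(x) ≡ 4 (mod f). Multiplying by 4^(-1) ≡ 2 in F_7 gives a(x)^(-1) ≡ 2·(6x^2 + 6x + 1) ≡ 5x^2 + 5x + 2 (mod f). Check: (4x^3 + x^2 + 3x + 3)·(5x^2 + 5x + 2) = 6x^5 + 4x^4 + 4x^2 + 6 ≡ 1 (mod x^4 + 2x^3 + 5x^2 + 5x + 2).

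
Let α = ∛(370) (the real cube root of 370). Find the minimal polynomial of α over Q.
m_α(x) = x^3 - 370

α satisfies α^3 = 370, so x^3 - 370 annihilates α. By the rational root test, a rational root p/q (in lowest terms) of x^3 - 370 would satisfy p^3 = 370 q^3, forcing q = 1 and p^3 = 370; but 370 is not a perfect cube, contradiction. A monic cubic over Q with no rational root is irreducible (any nontrivial factorization would include a linear factor). Hence x^3 - 370 is the minimal polynomial of α, and in particular [Q(α):Q] = 3.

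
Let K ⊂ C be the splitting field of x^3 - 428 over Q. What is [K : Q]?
[K : Q] = 6

The roots of x^3 - 428 are ∛428, ω∛428, ω^2∛428 where ω = e^(2πi/3) is a primitive cube root of unity, so K = Q(∛428, ω). Now [Q(∛428):Q] = 3 (since 428 is not a perfect cube, x^3 - 428 is irreducible) and [Q(ω):Q] = 2. Both 2 and 3 divide [K:Q], and [K:Q] ≤ 3·2 = 6, so [K:Q] = 6. (Equivalently: Q(∛428) ⊂ R but ω ∉ R, so [K : Q(∛428)] = 2.)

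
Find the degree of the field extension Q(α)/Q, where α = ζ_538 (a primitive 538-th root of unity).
[Q(α):Q] = 268

The minimal polynomial of ζ_538 over Q is the 538-th cyclotomic polynomial Φ_538(x), which is irreducible over Q and has degree φ(538) = 268. Hence [Q(α):Q] = φ(538) = 268.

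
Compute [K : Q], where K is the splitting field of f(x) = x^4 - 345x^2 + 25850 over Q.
[K : Q] = 4

Solving the quadratic in x^2: x^2 = (345 ± √(345^2 - 4·25850))/2 = (345 ± √15625)/2 = (345 ± 125)/2, giving x^2 = 235 or x^2 = 110. So f(x) = (x^2 - 235)(x^2 - 110) and the roots of f are ±√235, ±√110. Hence the splitting field is K = Q(√235, √110). Since 235 and 110 are distinct squarefree integers > 1, their product 25850 is not a perfect square, so √110 ∉ Q(√235). By the tower law [K:Q] = [Q(√235,√110):Q(√235)] · [Q(√235):Q] = 2 · 2 = 4.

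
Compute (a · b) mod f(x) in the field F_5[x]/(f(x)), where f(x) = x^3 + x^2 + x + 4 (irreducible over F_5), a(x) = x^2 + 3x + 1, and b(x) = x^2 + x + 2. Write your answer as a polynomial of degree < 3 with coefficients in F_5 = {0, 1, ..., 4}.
a · b ≡ 2x^2 (mod f(x))

Multiply in F_5[x]: a(x)·b(x) = (x^2 + 3x + 1)·(x^2 + x + 2) = x^4 + 4x^3 + x^2 + 2x + 2. This has degree ≥ 3, so divide by f(x) over F_5: x^4 + 4x^3 + x^2 + 2x + 2 = (x + 3)·(x^3 + x^2 + x + 4) + (2x^2). Hence a·b ≡ 2x^2 (mod f). (F_5[x]/(f) is a field with 5^3 = 125 elements since f is irreducible of degree 3.)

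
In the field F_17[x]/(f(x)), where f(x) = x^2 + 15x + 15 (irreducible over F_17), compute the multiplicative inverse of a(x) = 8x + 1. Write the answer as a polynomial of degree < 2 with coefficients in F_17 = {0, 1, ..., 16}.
a(x)^(-1) ≡ 16x (mod f(x))

Since f is irreducible over F_17, F_17[x]/(f) is a field and a(x) ≠ 0 has an inverse. Apply the extended Euclidean algorithm to f(x) and a(x) in F_17[x]: f(x) = (15x)·a(x) + (15). The last nonzero remainder is the constant 15 = gcd(f, a) in F_17. Back-substituting through the division chain expresses 15 = s(x)·a(x) + t(x)·f(x) with s(x) ≡ 2x (mod f), so (2x)·a(x) ≡ 15 (mod f). Multiplying by 15^(-1) ≡ 8 in F_17 gives a(x)^(-1) ≡ 8·(2x) ≡ 16x (mod f). Check: (8x + 1)·(16x) = 9x^2 + 16x ≡ 1 (mod x^2 + 15x + 15).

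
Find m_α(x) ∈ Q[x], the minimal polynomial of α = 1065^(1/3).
m_α(x) = x^3 - 1065

α satisfies α^3 = 1065, so x^3 - 1065 annihilates α. By the rational root test, a rational root p/q (in lowest terms) of x^3 - 1065 would satisfy p^3 = 1065 q^3, forcing q = 1 and p^3 = 1065; but 1065 is not a perfect cube, contradiction. A monic cubic over Q with no rational root is irreducible (any nontrivial factorization would include a linear factor). Hence x^3 - 1065 is the minimal polynomial of α, and in particular [Q(α):Q] = 3.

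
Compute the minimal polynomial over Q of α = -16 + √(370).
m_α(x) = x^2 + 32x - 114

From α + 16 = √(370), squaring gives (α + 16)^2 = 370, i.e. α^2 + 32α + 256 = 370, so α^2 + 32α - 114 = 0. The discriminant of x^2 + 32x - 114 is (32)^2 - 4·(-114) = 1024 + 456 = 1480, and 4·(370) is not a perfect square in Q since 370 is squarefree and ≠ 1. Hence x^2 + 32x - 114 is irreducible over Q and is the minimal polynomial of α.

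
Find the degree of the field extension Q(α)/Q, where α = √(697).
[Q(α):Q] = 2

[Q(α):Q] equals the degree of the minimal polynomial of α. Here α^2 = 697 and x^2 - 697 is irreducible (d = 697 is squarefree, ≠ 1, hence not a square), so deg(m_α) = 2. Thus [Q(α):Q] = 2.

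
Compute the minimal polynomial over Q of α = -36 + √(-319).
m_α(x) = x^2 + 72x + 1615

From α + 36 = √(-319), squaring gives (α + 36)^2 = -319, i.e. α^2 + 72α + 1296 = -319, so α^2 + 72α + 1615 = 0. The discriminant of x^2 + 72x + 1615 is (72)^2 - 4·(1615) = 5184 - 6460 = -1276, and 4·(-319) is not a perfect square in Q since -319 is squarefree and ≠ 1. Hence x^2 + 72x + 1615 is irreducible over Q and is the minimal polynomial of α.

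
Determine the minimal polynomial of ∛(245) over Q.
m_α(x) = x^3 - 245

α satisfies α^3 = 245, so x^3 - 245 annihilates α. By the rational root test, a rational root p/q (in lowest terms) of x^3 - 245 would satisfy p^3 = 245 q^3, forcing q = 1 and p^3 = 245; but 245 is not a perfect cube, contradiction. A monic cubic over Q with no rational root is irreducible (any nontrivial factorization would include a linear factor). Hence x^3 - 245 is the minimal polynomial of α, and in particular [Q(α):Q] = 3.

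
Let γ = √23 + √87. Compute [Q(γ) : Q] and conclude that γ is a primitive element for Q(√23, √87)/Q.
[Q(γ) : Q] = 4 (equivalently, Q(γ) = Q(√23, √87))

Obviously Q(γ) ⊆ Q(√23, √87), and [Q(√23, √87):Q] = 4 (since 23, 87 are distinct squarefree integers > 1 with 2001 not a perfect square). To show equality we compute the minimal polynomial of γ. From γ = √23 + √87: γ^2 = 23 + 2√(2001) + 87 = 110 + 2√(2001), so γ^2 - 110 = 2√(2001); squaring, (γ^2 - 110)^2 = 4·2001, i.e. γ^4 - 220γ^2 + 12100 - 8004 = 0, i.e. γ^4 - 220γ^2 + 4096 = 0. So γ is a root of x^4 - 220x^2 + 4096. This polynomial is irreducible over Q: it has no rational root (each ±√23 ± √87 is irrational), and any factorization into two quadratics over Q would force √(2001) ∈ Q (pairing opposite roots) or √23, √87 ∈ Q (other pairings), all impossible. Hence [Q(γ):Q] = 4 = [Q(√23, √87):Q], so Q(γ) = Q(√23, √87).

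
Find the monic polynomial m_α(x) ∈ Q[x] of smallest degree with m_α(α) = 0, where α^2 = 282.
m_α(x) = x^2 - 282

α satisfies α^2 - 282 = 0, so x^2 - 282 annihilates α. Since d = 282 is squarefree and ≠ 1, it is not a perfect square in Q, so x^2 - 282 has no rational root and is therefore irreducible over Q (a degree-2 polynomial over a field is irreducible iff it has no root). Hence m_α(x) = x^2 - 282.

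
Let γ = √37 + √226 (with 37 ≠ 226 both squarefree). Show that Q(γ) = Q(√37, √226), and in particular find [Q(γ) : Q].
[Q(γ) : Q] = 4 (equivalently, Q(γ) = Q(√37, √226))

Obviously Q(γ) ⊆ Q(√37, √226), and [Q(√37, √226):Q] = 4 (since 37, 226 are distinct squarefree integers > 1 with 8362 not a perfect square). To show equality we compute the minimal polynomial of γ. From γ = √37 + √226: γ^2 = 37 + 2√(8362) + 226 = 263 + 2√(8362), so γ^2 - 263 = 2√(8362); squaring, (γ^2 - 263)^2 = 4·8362, i.e. γ^4 - 526γ^2 + 69169 - 33448 = 0, i.e. γ^4 - 526γ^2 + 35721 = 0. So γ is a root of x^4 - 526x^2 + 35721. This polynomial is irreducible over Q: it has no rational root (each ±√37 ± √226 is irrational), and any factorization into two quadratics over Q would force √(8362) ∈ Q (pairing opposite roots) or √37, √226 ∈ Q (other pairings), all impossible. Hence [Q(γ):Q] = 4 = [Q(√37, √226):Q], so Q(γ) = Q(√37, √226).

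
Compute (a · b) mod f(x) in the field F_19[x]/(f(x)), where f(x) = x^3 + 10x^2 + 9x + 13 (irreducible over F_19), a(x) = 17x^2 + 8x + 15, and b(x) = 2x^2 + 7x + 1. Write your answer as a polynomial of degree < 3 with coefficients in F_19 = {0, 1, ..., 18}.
a · b ≡ 4x^2 + 15x + 1 (mod f(x))

Multiply in F_19[x]: a(x)·b(x) = (17x^2 + 8x + 15)·(2x^2 + 7x + 1) = 15x^4 + 2x^3 + 8x^2 + 18x + 15. This has degree ≥ 3, so divide by f(x) over F_19: 15x^4 + 2x^3 + 8x^2 + 18x + 15 = (15x + 4)·(x^3 + 10x^2 + 9x + 13) + (4x^2 + 15x + 1). Hence a·b ≡ 4x^2 + 15x + 1 (mod f). (F_19[x]/(f) is a field with 19^3 = 6859 elements since f is irreducible of degree 3.)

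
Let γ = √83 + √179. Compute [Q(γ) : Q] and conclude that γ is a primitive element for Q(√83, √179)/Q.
[Q(γ) : Q] = 4 (equivalently, Q(γ) = Q(√83, √179))

Obviously Q(γ) ⊆ Q(√83, √179), and [Q(√83, √179):Q] = 4 (since 83, 179 are distinct squarefree integers > 1 with 14857 not a perfect square). To show equality we compute the minimal polynomial of γ. From γ = √83 + √179: γ^2 = 83 + 2√(14857) + 179 = 262 + 2√(14857), so γ^2 - 262 = 2√(14857); squaring, (γ^2 - 262)^2 = 4·14857, i.e. γ^4 - 524γ^2 + 68644 - 59428 = 0, i.e. γ^4 - 524γ^2 + 9216 = 0. So γ is a root of x^4 - 524x^2 + 9216. This polynomial is irreducible over Q: it has no rational root (each ±√83 ± √179 is irrational), and any factorization into two quadratics over Q would force √(14857) ∈ Q (pairing opposite roots) or √83, √179 ∈ Q (other pairings), all impossible. Hence [Q(γ):Q] = 4 = [Q(√83, √179):Q], so Q(γ) = Q(√83, √179).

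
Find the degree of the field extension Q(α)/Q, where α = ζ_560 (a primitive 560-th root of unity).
[Q(α):Q] = 192

The minimal polynomial of ζ_560 over Q is the 560-th cyclotomic polynomial Φ_560(x), which is irreducible over Q and has degree φ(560) = 192. Hence [Q(α):Q] = φ(560) = 192.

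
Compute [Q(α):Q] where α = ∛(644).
[Q(α):Q] = 3

The minimal polynomial of α is x^3 - 644, irreducible over Q since 644 is not a perfect cube (so x^3 - 644 has no rational root). Hence [Q(α):Q] = deg(m_α) = 3.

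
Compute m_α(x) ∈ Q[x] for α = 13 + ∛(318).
m_α(x) = x^3 - 39x^2 + 507x - 2515

Set β = α - 13 = ∛(318), so β^3 = 318. Then (α - 13)^3 - 318 = 0, i.e. α is a root of g(x) = (x - 13)^3 - 318 = x^3 - 39x^2 + 507x - 2515. Since g(x) = h(x - 13) where h(x) = x^3 - 318, and h is irreducible over Q (because 318 is not a perfect cube, so h has no rational root, and a monic cubic with no rational root is irreducible), g is also irreducible (irreducibility is preserved under the substitution x → x - 13). Hence m_α(x) = x^3 - 39x^2 + 507x - 2515.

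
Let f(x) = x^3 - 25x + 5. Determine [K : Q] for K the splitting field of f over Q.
[K : Q] = 6

By the rational root test, any rational root of the monic integer polynomial f(x) = x^3 - 25x + 5 must be an integer dividing the constant term 5, i.e. one of ±{1, 5}. Evaluating: f(1) = -19, f(-1) = 29, f(5) = 5, f(-5) = 5; none is 0, so f has no rational root and is therefore irreducible over Q (a cubic with no linear factor over a field is irreducible). For an irreducible cubic, the Galois group is A_3 or S_3 according as the discriminant disc(f) = -4a^3 - 27b^2 = -4·(-25)^3 - 27·(5)^2 = 61825 is or is not a square in Q. Here disc(f) = 61825 is not a perfect square in Q, so the Galois group of f over Q is not contained in A_3 and must be all of S_3. The splitting field has degree |S_3| = 6 over Q, so [K : Q] = 6.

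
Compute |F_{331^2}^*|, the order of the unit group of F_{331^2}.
|F_{331^2}^*| = 109560

F_{331^2} has 331^2 = 109561 elements; its multiplicative group consists of all nonzero elements, so |F_{331^2}^*| = 109561 - 1 = 109560. (It is cyclic since any finite subgroup of the multiplicative group of a field is cyclic.)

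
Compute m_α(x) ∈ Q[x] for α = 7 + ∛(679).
m_α(x) = x^3 - 21x^2 + 147x - 1022

Set β = α - 7 = ∛(679), so β^3 = 679. Then (α - 7)^3 - 679 = 0, i.e. α is a root of g(x) = (x - 7)^3 - 679 = x^3 - 21x^2 + 147x - 1022. Since g(x) = h(x - 7) where h(x) = x^3 - 679, and h is irreducible over Q (because 679 is not a perfect cube, so h has no rational root, and a monic cubic with no rational root is irreducible), g is also irreducible (irreducibility is preserved under the substitution x → x - 7). Hence m_α(x) = x^3 - 21x^2 + 147x - 1022.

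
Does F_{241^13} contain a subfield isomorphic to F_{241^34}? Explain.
No: F_{241^34} is not a subfield of F_{241^13}

F_{p^m} embeds in F_{p^n} iff m | n. Here 34 ∤ 13 (since 13 = 0·34 + 13 with remainder 13 ≠ 0), so F_{241^34} is not a subfield of F_{241^13}. Equivalently: if it were, the tower law would give 34 = [F_{241^34}:F_241] dividing [F_{241^13}:F_241] = 13, contradiction.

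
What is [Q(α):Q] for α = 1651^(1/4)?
[Q(α):Q] = 4

α is a root of x^4 - 1651. By Eisenstein's criterion at the prime p = 13 (which divides the constant term 1651 but p^2 = 169 does not, since 1651 is squarefree), x^4 - 1651 is irreducible over Q. Hence [Q(α):Q] = 4.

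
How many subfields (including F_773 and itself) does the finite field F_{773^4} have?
F_{773^4} has 3 subfields

The subfields of F_{p^n} are exactly the fields F_{p^d} for d | n (each is the fixed field of the unique index-d subgroup of Gal(F_{p^n}/F_p) ≅ Z/nZ). The divisors of n = 4 are {1, 2, 4}, giving 3 subfields: F_{773^1}, F_{773^2}, F_{773^4}.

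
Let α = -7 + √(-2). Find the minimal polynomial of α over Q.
m_α(x) = x^2 + 14x + 51

From α + 7 = √(-2), squaring gives (α + 7)^2 = -2, i.e. α^2 + 14α + 49 = -2, so α^2 + 14α + 51 = 0. The discriminant of x^2 + 14x + 51 is (14)^2 - 4·(51) = 196 - 204 = -8, and 4·(-2) is not a perfect square in Q since -2 is squarefree and ≠ 1. Hence x^2 + 14x + 51 is irreducible over Q and is the minimal polynomial of α.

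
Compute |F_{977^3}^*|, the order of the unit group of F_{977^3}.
|F_{977^3}^*| = 932574832

F_{977^3} has 977^3 = 932574833 elements; its multiplicative group consists of all nonzero elements, so |F_{977^3}^*| = 932574833 - 1 = 932574832. (It is cyclic since any finite subgroup of the multiplicative group of a field is cyclic.)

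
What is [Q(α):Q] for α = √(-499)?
[Q(α):Q] = 2

[Q(α):Q] equals the degree of the minimal polynomial of α. Here α^2 = -499 and x^2 + 499 is irreducible (d = -499 is squarefree, ≠ 1, hence not a square), so deg(m_α) = 2. Thus [Q(α):Q] = 2.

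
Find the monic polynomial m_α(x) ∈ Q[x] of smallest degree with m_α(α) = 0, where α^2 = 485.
m_α(x) = x^2 - 485

α satisfies α^2 - 485 = 0, so x^2 - 485 annihilates α. Since d = 485 is squarefree and ≠ 1, it is not a perfect square in Q, so x^2 - 485 has no rational root and is therefore irreducible over Q (a degree-2 polynomial over a field is irreducible iff it has no root). Hence m_α(x) = x^2 - 485.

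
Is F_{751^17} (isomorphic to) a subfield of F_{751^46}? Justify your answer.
No: F_{751^17} is not a subfield of F_{751^46}

F_{p^m} embeds in F_{p^n} iff m | n. Here 17 ∤ 46 (since 46 = 2·17 + 12 with remainder 12 ≠ 0), so F_{751^17} is not a subfield of F_{751^46}. Equivalently: if it were, the tower law would give 17 = [F_{751^17}:F_751] dividing [F_{751^46}:F_751] = 46, contradiction.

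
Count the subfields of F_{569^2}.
F_{569^2} has 2 subfields

The subfields of F_{p^n} are exactly the fields F_{p^d} for d | n (each is the fixed field of the unique index-d subgroup of Gal(F_{p^n}/F_p) ≅ Z/nZ). The divisors of n = 2 are {1, 2}, giving 2 subfields: F_{569^1}, F_{569^2}.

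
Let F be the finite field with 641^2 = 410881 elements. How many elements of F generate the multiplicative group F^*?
There are φ(410880) = 108544 primitive elements

F_q^* is cyclic of order q - 1 = 410880. A cyclic group of order m has exactly φ(m) generators. Here m = 410880 = 2^8 · 3 · 5 · 107, so the number of primitive elements is φ(410880) = 108544.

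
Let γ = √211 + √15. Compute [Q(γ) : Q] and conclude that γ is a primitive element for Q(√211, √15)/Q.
[Q(γ) : Q] = 4 (equivalently, Q(γ) = Q(√211, √15))

Obviously Q(γ) ⊆ Q(√211, √15), and [Q(√211, √15):Q] = 4 (since 211, 15 are distinct squarefree integers > 1 with 3165 not a perfect square). To show equality we compute the minimal polynomial of γ. From γ = √211 + √15: γ^2 = 211 + 2√(3165) + 15 = 226 + 2√(3165), so γ^2 - 226 = 2√(3165); squaring, (γ^2 - 226)^2 = 4·3165, i.e. γ^4 - 452γ^2 + 51076 - 12660 = 0, i.e. γ^4 - 452γ^2 + 38416 = 0. So γ is a root of x^4 - 452x^2 + 38416. This polynomial is irreducible over Q: it has no rational root (each ±√211 ± √15 is irrational), and any factorization into two quadratics over Q would force √(3165) ∈ Q (pairing opposite roots) or √211, √15 ∈ Q (other pairings), all impossible. Hence [Q(γ):Q] = 4 = [Q(√211, √15):Q], so Q(γ) = Q(√211, √15).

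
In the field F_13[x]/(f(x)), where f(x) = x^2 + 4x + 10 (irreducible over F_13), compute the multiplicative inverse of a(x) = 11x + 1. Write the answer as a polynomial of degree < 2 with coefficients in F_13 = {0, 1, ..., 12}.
a(x)^(-1) ≡ 8x + 10 (mod f(x))

Since f is irreducible over F_13, F_13[x]/(f) is a field and a(x) ≠ 0 has an inverse. Apply the extended Euclidean algorithm to f(x) and a(x) in F_13[x]: f(x) = (6x + 1)·a(x) + (9). The last nonzero remainder is the constant 9 = gcd(f, a) in F_13. Back-substituting through the division chain expresses 9 = s(x)·a(x) + t(x)·f(x) with s(x) ≡ 7x + 12 (mod f), so (7x + 12)·a(x) ≡ 9 (mod f). Multiplying by 9^(-1) ≡ 3 in F_13 gives a(x)^(-1) ≡ 3·(7x + 12) ≡ 8x + 10 (mod f). Check: (11x + 1)·(8x + 10) = 10x^2 + x + 10 ≡ 1 (mod x^2 + 4x + 10).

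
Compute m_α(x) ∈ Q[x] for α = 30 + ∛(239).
m_α(x) = x^3 - 90x^2 + 2700x - 27239

Set β = α - 30 = ∛(239), so β^3 = 239. Then (α - 30)^3 - 239 = 0, i.e. α is a root of g(x) = (x - 30)^3 - 239 = x^3 - 90x^2 + 2700x - 27239. Since g(x) = h(x - 30) where h(x) = x^3 - 239, and h is irreducible over Q (because 239 is not a perfect cube, so h has no rational root, and a monic cubic with no rational root is irreducible), g is also irreducible (irreducibility is preserved under the substitution x → x - 30). Hence m_α(x) = x^3 - 90x^2 + 2700x - 27239.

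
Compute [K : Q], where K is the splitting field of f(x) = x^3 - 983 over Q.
[K : Q] = 6

The roots of x^3 - 983 are ∛983, ω∛983, ω^2∛983 where ω = e^(2πi/3) is a primitive cube root of unity, so K = Q(∛983, ω). Now [Q(∛983):Q] = 3 (since 983 is not a perfect cube, x^3 - 983 is irreducible) and [Q(ω):Q] = 2. Both 2 and 3 divide [K:Q], and [K:Q] ≤ 3·2 = 6, so [K:Q] = 6. (Equivalently: Q(∛983) ⊂ R but ω ∉ R, so [K : Q(∛983)] = 2.)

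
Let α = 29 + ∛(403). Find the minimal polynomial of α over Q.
m_α(x) = x^3 - 87x^2 + 2523x - 24792

Set β = α - 29 = ∛(403), so β^3 = 403. Then (α - 29)^3 - 403 = 0, i.e. α is a root of g(x) = (x - 29)^3 - 403 = x^3 - 87x^2 + 2523x - 24792. Since g(x) = h(x - 29) where h(x) = x^3 - 403, and h is irreducible over Q (because 403 is not a perfect cube, so h has no rational root, and a monic cubic with no rational root is irreducible), g is also irreducible (irreducibility is preserved under the substitution x → x - 29). Hence m_α(x) = x^3 - 87x^2 + 2523x - 24792.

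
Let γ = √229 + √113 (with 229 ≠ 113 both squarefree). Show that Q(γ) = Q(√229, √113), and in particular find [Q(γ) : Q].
[Q(γ) : Q] = 4 (equivalently, Q(γ) = Q(√229, √113))

Obviously Q(γ) ⊆ Q(√229, √113), and [Q(√229, √113):Q] = 4 (since 229, 113 are distinct squarefree integers > 1 with 25877 not a perfect square). To show equality we compute the minimal polynomial of γ. From γ = √229 + √113: γ^2 = 229 + 2√(25877) + 113 = 342 + 2√(25877), so γ^2 - 342 = 2√(25877); squaring, (γ^2 - 342)^2 = 4·25877, i.e. γ^4 - 684γ^2 + 116964 - 103508 = 0, i.e. γ^4 - 684γ^2 + 13456 = 0. So γ is a root of x^4 - 684x^2 + 13456. This polynomial is irreducible over Q: it has no rational root (each ±√229 ± √113 is irrational), and any factorization into two quadratics over Q would force √(25877) ∈ Q (pairing opposite roots) or √229, √113 ∈ Q (other pairings), all impossible. Hence [Q(γ):Q] = 4 = [Q(√229, √113):Q], so Q(γ) = Q(√229, √113).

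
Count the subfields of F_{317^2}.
F_{317^2} has 2 subfields

The subfields of F_{p^n} are exactly the fields F_{p^d} for d | n (each is the fixed field of the unique index-d subgroup of Gal(F_{p^n}/F_p) ≅ Z/nZ). The divisors of n = 2 are {1, 2}, giving 2 subfields: F_{317^1}, F_{317^2}.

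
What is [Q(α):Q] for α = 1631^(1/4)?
[Q(α):Q] = 4

α is a root of x^4 - 1631. By Eisenstein's criterion at the prime p = 7 (which divides the constant term 1631 but p^2 = 49 does not, since 1631 is squarefree), x^4 - 1631 is irreducible over Q. Hence [Q(α):Q] = 4.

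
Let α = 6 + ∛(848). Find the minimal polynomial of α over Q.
m_α(x) = x^3 - 18x^2 + 108x - 1064

Set β = α - 6 = ∛(848), so β^3 = 848. Then (α - 6)^3 - 848 = 0, i.e. α is a root of g(x) = (x - 6)^3 - 848 = x^3 - 18x^2 + 108x - 1064. Since g(x) = h(x - 6) where h(x) = x^3 - 848, and h is irreducible over Q (because 848 is not a perfect cube, so h has no rational root, and a monic cubic with no rational root is irreducible), g is also irreducible (irreducibility is preserved under the substitution x → x - 6). Hence m_α(x) = x^3 - 18x^2 + 108x - 1064.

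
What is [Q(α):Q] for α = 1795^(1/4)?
[Q(α):Q] = 4

α is a root of x^4 - 1795. By Eisenstein's criterion at the prime p = 5 (which divides the constant term 1795 but p^2 = 25 does not, since 1795 is squarefree), x^4 - 1795 is irreducible over Q. Hence [Q(α):Q] = 4.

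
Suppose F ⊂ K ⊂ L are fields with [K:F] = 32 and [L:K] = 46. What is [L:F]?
[L:F] = 1472

The tower law says that for any tower of field extensions F ⊂ K ⊂ L with finite degrees, [L:F] = [L:K] · [K:F]. Here this gives [L:F] = 46 · 32 = 1472.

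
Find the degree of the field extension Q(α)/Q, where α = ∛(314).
[Q(α):Q] = 3

The minimal polynomial of α is x^3 - 314, irreducible over Q since 314 is not a perfect cube (so x^3 - 314 has no rational root). Hence [Q(α):Q] = deg(m_α) = 3.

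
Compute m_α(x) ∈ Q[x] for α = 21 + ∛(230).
m_α(x) = x^3 - 63x^2 + 1323x - 9491

Set β = α - 21 = ∛(230), so β^3 = 230. Then (α - 21)^3 - 230 = 0, i.e. α is a root of g(x) = (x - 21)^3 - 230 = x^3 - 63x^2 + 1323x - 9491. Since g(x) = h(x - 21) where h(x) = x^3 - 230, and h is irreducible over Q (because 230 is not a perfect cube, so h has no rational root, and a monic cubic with no rational root is irreducible), g is also irreducible (irreducibility is preserved under the substitution x → x - 21). Hence m_α(x) = x^3 - 63x^2 + 1323x - 9491.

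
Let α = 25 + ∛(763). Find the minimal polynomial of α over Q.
m_α(x) = x^3 - 75x^2 + 1875x - 16388

Set β = α - 25 = ∛(763), so β^3 = 763. Then (α - 25)^3 - 763 = 0, i.e. α is a root of g(x) = (x - 25)^3 - 763 = x^3 - 75x^2 + 1875x - 16388. Since g(x) = h(x - 25) where h(x) = x^3 - 763, and h is irreducible over Q (because 763 is not a perfect cube, so h has no rational root, and a monic cubic with no rational root is irreducible), g is also irreducible (irreducibility is preserved under the substitution x → x - 25). Hence m_α(x) = x^3 - 75x^2 + 1875x - 16388.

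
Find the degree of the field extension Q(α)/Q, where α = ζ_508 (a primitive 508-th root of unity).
[Q(α):Q] = 252

The minimal polynomial of ζ_508 over Q is the 508-th cyclotomic polynomial Φ_508(x), which is irreducible over Q and has degree φ(508) = 252. Hence [Q(α):Q] = φ(508) = 252.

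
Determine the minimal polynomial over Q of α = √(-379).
m_α(x) = x^2 + 379

α satisfies α^2 + 379 = 0, so x^2 + 379 annihilates α. Since d = -379 is squarefree and ≠ 1, it is not a perfect square in Q, so x^2 + 379 has no rational root and is therefore irreducible over Q (a degree-2 polynomial over a field is irreducible iff it has no root). Hence m_α(x) = x^2 + 379.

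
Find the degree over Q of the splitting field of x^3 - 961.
[K : Q] = 6

The roots of x^3 - 961 are ∛961, ω∛961, ω^2∛961 where ω = e^(2πi/3) is a primitive cube root of unity, so K = Q(∛961, ω). Now [Q(∛961):Q] = 3 (since 961 is not a perfect cube, x^3 - 961 is irreducible) and [Q(ω):Q] = 2. Both 2 and 3 divide [K:Q], and [K:Q] ≤ 3·2 = 6, so [K:Q] = 6. (Equivalently: Q(∛961) ⊂ R but ω ∉ R, so [K : Q(∛961)] = 2.)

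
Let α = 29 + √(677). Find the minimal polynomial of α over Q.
m_α(x) = x^2 - 58x + 164

From α - 29 = √(677), squaring gives (α - 29)^2 = 677, i.e. α^2 - 58α + 841 = 677, so α^2 - 58α + 164 = 0. The discriminant of x^2 - 58x + 164 is (-58)^2 - 4·(164) = 3364 - 656 = 2708, and 4·(677) is not a perfect square in Q since 677 is squarefree and ≠ 1. Hence x^2 - 58x + 164 is irreducible over Q and is the minimal polynomial of α.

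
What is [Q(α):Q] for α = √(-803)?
[Q(α):Q] = 2

[Q(α):Q] equals the degree of the minimal polynomial of α. Here α^2 = -803 and x^2 + 803 is irreducible (d = -803 is squarefree, ≠ 1, hence not a square), so deg(m_α) = 2. Thus [Q(α):Q] = 2.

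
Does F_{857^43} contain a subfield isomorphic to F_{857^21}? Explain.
No: F_{857^21} is not a subfield of F_{857^43}

F_{p^m} embeds in F_{p^n} iff m | n. Here 21 ∤ 43 (since 43 = 2·21 + 1 with remainder 1 ≠ 0), so F_{857^21} is not a subfield of F_{857^43}. Equivalently: if it were, the tower law would give 21 = [F_{857^21}:F_857] dividing [F_{857^43}:F_857] = 43, contradiction.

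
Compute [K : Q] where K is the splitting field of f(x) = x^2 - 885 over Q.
[K : Q] = 2

f(x) = x^2 - 885 factors as (x - √885)(x + √885). The splitting field is K = Q(√885). Since 885 is squarefree and > 1, it is not a perfect square, so x^2 - 885 is irreducible over Q and [Q(√885) : Q] = 2. Hence [K : Q] = 2.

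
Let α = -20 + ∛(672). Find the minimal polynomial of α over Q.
m_α(x) = x^3 + 60x^2 + 1200x + 7328

Set β = α + 20 = ∛(672), so β^3 = 672. Then (α + 20)^3 - 672 = 0, i.e. α is a root of g(x) = (x + 20)^3 - 672 = x^3 + 60x^2 + 1200x + 7328. Since g(x) = h(x + 20) where h(x) = x^3 - 672, and h is irreducible over Q (because 672 is not a perfect cube, so h has no rational root, and a monic cubic with no rational root is irreducible), g is also irreducible (irreducibility is preserved under the substitution x → x + 20). Hence m_α(x) = x^3 + 60x^2 + 1200x + 7328.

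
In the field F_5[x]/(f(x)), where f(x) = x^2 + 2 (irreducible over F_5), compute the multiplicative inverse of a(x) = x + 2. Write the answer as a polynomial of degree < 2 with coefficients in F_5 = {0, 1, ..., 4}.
a(x)^(-1) ≡ 4x + 2 (mod f(x))

Since f is irreducible over F_5, F_5[x]/(f) is a field and a(x) ≠ 0 has an inverse. Apply the extended Euclidean algorithm to f(x) and a(x) in F_5[x]: f(x) = (x + 3)·a(x) + (1). The last nonzero remainder is the constant 1 = gcd(f, a) in F_5. Back-substituting through the division chain expresses 1 = s(x)·a(x) + t(x)·f(x) with s(x) ≡ 4x + 2 (mod f), so a(x)^(-1) ≡ s(x) = 4x + 2 (mod f). Check: (x + 2)·(4x + 2) = 4x^2 + 4 ≡ 1 (mod x^2 + 2).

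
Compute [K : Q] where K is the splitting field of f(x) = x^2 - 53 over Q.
[K : Q] = 2

f(x) = x^2 - 53 factors as (x - √53)(x + √53). The splitting field is K = Q(√53). Since 53 is squarefree and > 1, it is not a perfect square, so x^2 - 53 is irreducible over Q and [Q(√53) : Q] = 2. Hence [K : Q] = 2.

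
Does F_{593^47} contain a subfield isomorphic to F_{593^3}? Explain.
No: F_{593^3} is not a subfield of F_{593^47}

F_{p^m} embeds in F_{p^n} iff m | n. Here 3 ∤ 47 (since 47 = 15·3 + 2 with remainder 2 ≠ 0), so F_{593^3} is not a subfield of F_{593^47}. Equivalently: if it were, the tower law would give 3 = [F_{593^3}:F_593] dividing [F_{593^47}:F_593] = 47, contradiction.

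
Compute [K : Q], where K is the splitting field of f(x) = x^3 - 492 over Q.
[K : Q] = 6

The roots of x^3 - 492 are ∛492, ω∛492, ω^2∛492 where ω = e^(2πi/3) is a primitive cube root of unity, so K = Q(∛492, ω). Now [Q(∛492):Q] = 3 (since 492 is not a perfect cube, x^3 - 492 is irreducible) and [Q(ω):Q] = 2. Both 2 and 3 divide [K:Q], and [K:Q] ≤ 3·2 = 6, so [K:Q] = 6. (Equivalently: Q(∛492) ⊂ R but ω ∉ R, so [K : Q(∛492)] = 2.)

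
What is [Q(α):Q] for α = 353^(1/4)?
[Q(α):Q] = 4

α is a root of x^4 - 353. By Eisenstein's criterion at the prime p = 353 (which divides the constant term 353 but p^2 = 124609 does not, since 353 is squarefree), x^4 - 353 is irreducible over Q. Hence [Q(α):Q] = 4.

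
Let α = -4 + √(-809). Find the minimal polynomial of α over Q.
m_α(x) = x^2 + 8x + 825

From α + 4 = √(-809), squaring gives (α + 4)^2 = -809, i.e. α^2 + 8α + 16 = -809, so α^2 + 8α + 825 = 0. The discriminant of x^2 + 8x + 825 is (8)^2 - 4·(825) = 64 - 3300 = -3236, and 4·(-809) is not a perfect square in Q since -809 is squarefree and ≠ 1. Hence x^2 + 8x + 825 is irreducible over Q and is the minimal polynomial of α.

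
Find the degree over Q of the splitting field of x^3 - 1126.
[K : Q] = 6

The roots of x^3 - 1126 are ∛1126, ω∛1126, ω^2∛1126 where ω = e^(2πi/3) is a primitive cube root of unity, so K = Q(∛1126, ω). Now [Q(∛1126):Q] = 3 (since 1126 is not a perfect cube, x^3 - 1126 is irreducible) and [Q(ω):Q] = 2. Both 2 and 3 divide [K:Q], and [K:Q] ≤ 3·2 = 6, so [K:Q] = 6. (Equivalently: Q(∛1126) ⊂ R but ω ∉ R, so [K : Q(∛1126)] = 2.)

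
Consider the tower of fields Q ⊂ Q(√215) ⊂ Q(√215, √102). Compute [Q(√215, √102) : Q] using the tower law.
[Q(√215, √102) : Q] = 4

[Q(√215):Q] = 2 (min poly x^2 - 215, irreducible since 215 is squarefree > 1). For the top step, suppose √102 ∈ Q(√215), say √102 = c + d√215 with c, d ∈ Q. Squaring: 102 = c^2 + 215d^2 + 2cd√215. Since √215 ∉ Q this forces 2cd = 0. If d = 0 then √102 = c ∈ Q, contradicting 102 squarefree > 1. If c = 0 then 102 = 215d^2, so 215·102 = (215d)^2 is a perfect square in Q — but 215·102 = 21930 is not a perfect square (since 215 and 102 are distinct squarefree integers). Contradiction. Hence √102 ∉ Q(√215), so x^2 - 102 stays irreducible over Q(√215) and [Q(√215, √102) : Q(√215)] = 2. By the tower law, [Q(√215, √102) : Q] = 2 · 2 = 4.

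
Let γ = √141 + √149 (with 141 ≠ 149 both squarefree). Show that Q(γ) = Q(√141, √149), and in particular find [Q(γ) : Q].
[Q(γ) : Q] = 4 (equivalently, Q(γ) = Q(√141, √149))

Obviously Q(γ) ⊆ Q(√141, √149), and [Q(√141, √149):Q] = 4 (since 141, 149 are distinct squarefree integers > 1 with 21009 not a perfect square). To show equality we compute the minimal polynomial of γ. From γ = √141 + √149: γ^2 = 141 + 2√(21009) + 149 = 290 + 2√(21009), so γ^2 - 290 = 2√(21009); squaring, (γ^2 - 290)^2 = 4·21009, i.e. γ^4 - 580γ^2 + 84100 - 84036 = 0, i.e. γ^4 - 580γ^2 + 64 = 0. So γ is a root of x^4 - 580x^2 + 64. This polynomial is irreducible over Q: it has no rational root (each ±√141 ± √149 is irrational), and any factorization into two quadratics over Q would force √(21009) ∈ Q (pairing opposite roots) or √141, √149 ∈ Q (other pairings), all impossible. Hence [Q(γ):Q] = 4 = [Q(√141, √149):Q], so Q(γ) = Q(√141, √149).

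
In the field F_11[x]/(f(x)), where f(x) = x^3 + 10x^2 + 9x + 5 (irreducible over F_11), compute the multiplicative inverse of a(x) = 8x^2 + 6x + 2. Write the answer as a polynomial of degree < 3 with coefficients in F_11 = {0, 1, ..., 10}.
a(x)^(-1) ≡ 7x^2 + 5x + 10 (mod f(x))

Since f is irreducible over F_11, F_11[x]/(f) is a field and a(x) ≠ 0 has an inverse. Apply the extended Euclidean algorithm to f(x) and a(x) in F_11[x]: f(x) = (7x + 7)·a(x) + (8x + 2);  a(x) = (x + 6)·(8x + 2) + (1). The last nonzero remainder is the constant 1 = gcd(f, a) in F_11. Back-substituting through the division chain expresses 1 = s(x)·a(x) + t(x)·f(x) with s(x) ≡ 7x^2 + 5x + 10 (mod f), so a(x)^(-1) ≡ s(x) = 7x^2 + 5x + 10 (mod f). Check: (8x^2 + 6x + 2)·(7x^2 + 5x + 10) = x^4 + 5x^3 + 3x^2 + 4x + 9 ≡ 1 (mod x^3 + 10x^2 + 9x + 5).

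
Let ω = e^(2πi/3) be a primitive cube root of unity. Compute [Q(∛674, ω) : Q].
[Q(∛674, ω) : Q] = 6

[Q(∛674):Q] = 3 (min poly x^3 - 674, irreducible since 674 is not a perfect cube). [Q(ω):Q] = 2 (min poly x^2 + x + 1). Since Q(∛674) ⊂ R and ω ∉ R, we have ω ∉ Q(∛674), so x^2 + x + 1 remains irreducible over Q(∛674) and [Q(∛674, ω) : Q(∛674)] = 2. By the tower law, [Q(∛674, ω) : Q] = 3 · 2 = 6. (In fact Q(∛674, ω) is the splitting field of x^3 - 674 over Q.)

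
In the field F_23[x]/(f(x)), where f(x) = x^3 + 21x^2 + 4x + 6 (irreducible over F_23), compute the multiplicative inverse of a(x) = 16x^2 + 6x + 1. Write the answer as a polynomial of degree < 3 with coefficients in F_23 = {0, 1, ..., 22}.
a(x)^(-1) ≡ 22x^2 + 8x + 12 (mod f(x))

Since f is irreducible over F_23, F_23[x]/(f) is a field and a(x) ≠ 0 has an inverse. Apply the extended Euclidean algorithm to f(x) and a(x) in F_23[x]: f(x) = (13x + 18)·a(x) + (21x + 11);  a(x) = (15x + 22)·(21x + 11) + (12). The last nonzero remainder is the constant 12 = gcd(f, a) in F_23. Back-substituting through the division chain expresses 12 = s(x)·a(x) + t(x)·f(x) with s(x) ≡ 11x^2 + 4x + 6 (mod f), so (11x^2 + 4x + 6)·a(x) ≡ 12 (mod f). Multiplying by 12^(-1) ≡ 2 in F_23 gives a(x)^(-1) ≡ 2·(11x^2 + 4x + 6) ≡ 22x^2 + 8x + 12 (mod f). Check: (16x^2 + 6x + 1)·(22x^2 + 8x + 12) = 7x^4 + 7x^3 + 9x^2 + 11x + 12 ≡ 1 (mod x^3 + 21x^2 + 4x + 6).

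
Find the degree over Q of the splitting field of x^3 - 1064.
[K : Q] = 6

The roots of x^3 - 1064 are ∛1064, ω∛1064, ω^2∛1064 where ω = e^(2πi/3) is a primitive cube root of unity, so K = Q(∛1064, ω). Now [Q(∛1064):Q] = 3 (since 1064 is not a perfect cube, x^3 - 1064 is irreducible) and [Q(ω):Q] = 2. Both 2 and 3 divide [K:Q], and [K:Q] ≤ 3·2 = 6, so [K:Q] = 6. (Equivalently: Q(∛1064) ⊂ R but ω ∉ R, so [K : Q(∛1064)] = 2.)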